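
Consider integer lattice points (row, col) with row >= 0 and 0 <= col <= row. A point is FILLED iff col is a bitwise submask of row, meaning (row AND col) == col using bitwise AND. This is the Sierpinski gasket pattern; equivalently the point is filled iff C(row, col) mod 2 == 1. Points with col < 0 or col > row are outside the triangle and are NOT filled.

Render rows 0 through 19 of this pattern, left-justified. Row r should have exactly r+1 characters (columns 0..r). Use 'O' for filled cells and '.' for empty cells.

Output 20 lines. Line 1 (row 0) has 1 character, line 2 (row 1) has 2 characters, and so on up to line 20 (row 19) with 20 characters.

Answer: O
OO
O.O
OOOO
O...O
OO..OO
O.O.O.O
OOOOOOOO
O.......O
OO......OO
O.O.....O.O
OOOO....OOOO
O...O...O...O
OO..OO..OO..OO
O.O.O.O.O.O.O.O
OOOOOOOOOOOOOOOO
O...............O
OO..............OO
O.O.............O.O
OOOO............OOOO

Derivation:
r0=0: O
r1=1: OO
r2=10: O.O
r3=11: OOOO
r4=100: O...O
r5=101: OO..OO
r6=110: O.O.O.O
r7=111: OOOOOOOO
r8=1000: O.......O
r9=1001: OO......OO
r10=1010: O.O.....O.O
r11=1011: OOOO....OOOO
r12=1100: O...O...O...O
r13=1101: OO..OO..OO..OO
r14=1110: O.O.O.O.O.O.O.O
r15=1111: OOOOOOOOOOOOOOOO
r16=10000: O...............O
r17=10001: OO..............OO
r18=10010: O.O.............O.O
r19=10011: OOOO............OOOO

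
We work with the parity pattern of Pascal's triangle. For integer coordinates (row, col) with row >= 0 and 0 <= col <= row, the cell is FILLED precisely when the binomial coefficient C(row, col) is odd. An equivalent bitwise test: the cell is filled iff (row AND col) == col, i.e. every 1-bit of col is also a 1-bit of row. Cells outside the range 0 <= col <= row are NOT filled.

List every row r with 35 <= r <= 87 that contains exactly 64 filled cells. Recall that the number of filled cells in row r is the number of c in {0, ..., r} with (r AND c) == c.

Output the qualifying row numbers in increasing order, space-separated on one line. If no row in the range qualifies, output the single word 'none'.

Answer: 63

Derivation:
Row r has 2^popcount(r) filled cells, so we need popcount(r) = log2(64) = 6.
Scan r = 35..87 and keep those with exactly 6 one-bits:
r=35=100011 popcount=3 -> skip
r=36=100100 popcount=2 -> skip
r=37=100101 popcount=3 -> skip
r=38=100110 popcount=3 -> skip
r=39=100111 popcount=4 -> skip
r=40=101000 popcount=2 -> skip
r=41=101001 popcount=3 -> skip
r=42=101010 popcount=3 -> skip
r=43=101011 popcount=4 -> skip
r=44=101100 popcount=3 -> skip
r=45=101101 popcount=4 -> skip
r=46=101110 popcount=4 -> skip
r=47=101111 popcount=5 -> skip
r=48=110000 popcount=2 -> skip
r=49=110001 popcount=3 -> skip
r=50=110010 popcount=3 -> skip
r=51=110011 popcount=4 -> skip
r=52=110100 popcount=3 -> skip
r=53=110101 popcount=4 -> skip
r=54=110110 popcount=4 -> skip
r=55=110111 popcount=5 -> skip
r=56=111000 popcount=3 -> skip
r=57=111001 popcount=4 -> skip
r=58=111010 popcount=4 -> skip
r=59=111011 popcount=5 -> skip
r=60=111100 popcount=4 -> skip
r=61=111101 popcount=5 -> skip
r=62=111110 popcount=5 -> skip
r=63=111111 popcount=6 -> KEEP
r=64=1000000 popcount=1 -> skip
r=65=1000001 popcount=2 -> skip
r=66=1000010 popcount=2 -> skip
r=67=1000011 popcount=3 -> skip
r=68=1000100 popcount=2 -> skip
r=69=1000101 popcount=3 -> skip
r=70=1000110 popcount=3 -> skip
r=71=1000111 popcount=4 -> skip
r=72=1001000 popcount=2 -> skip
r=73=1001001 popcount=3 -> skip
r=74=1001010 popcount=3 -> skip
r=75=1001011 popcount=4 -> skip
r=76=1001100 popcount=3 -> skip
r=77=1001101 popcount=4 -> skip
r=78=1001110 popcount=4 -> skip
r=79=1001111 popcount=5 -> skip
r=80=1010000 popcount=2 -> skip
r=81=1010001 popcount=3 -> skip
r=82=1010010 popcount=3 -> skip
r=83=1010011 popcount=4 -> skip
r=84=1010100 popcount=3 -> skip
r=85=1010101 popcount=4 -> skip
r=86=1010110 popcount=4 -> skip
r=87=1010111 popcount=5 -> skip
Kept rows: 63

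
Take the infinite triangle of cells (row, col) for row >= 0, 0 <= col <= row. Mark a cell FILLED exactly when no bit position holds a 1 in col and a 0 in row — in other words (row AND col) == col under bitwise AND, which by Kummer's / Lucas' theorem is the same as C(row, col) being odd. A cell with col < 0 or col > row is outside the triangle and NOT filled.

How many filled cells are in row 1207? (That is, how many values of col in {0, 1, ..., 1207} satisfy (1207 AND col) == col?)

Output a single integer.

Answer: 128

Derivation:
1207 in binary = 10010110111
popcount(1207) = number of 1-bits in 10010110111 = 7
A col c satisfies (1207 AND c) == c iff every set bit of c is also set in 1207; each of the 7 set bits of 1207 can independently be on or off in c.
count = 2^7 = 128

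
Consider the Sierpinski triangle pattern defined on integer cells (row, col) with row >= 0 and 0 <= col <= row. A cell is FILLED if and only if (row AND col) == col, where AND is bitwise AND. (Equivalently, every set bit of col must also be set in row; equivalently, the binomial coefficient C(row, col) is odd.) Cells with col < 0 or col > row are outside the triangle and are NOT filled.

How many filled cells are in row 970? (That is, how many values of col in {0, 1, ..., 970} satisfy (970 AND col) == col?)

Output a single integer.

Answer: 64

Derivation:
970 in binary = 1111001010
popcount(970) = number of 1-bits in 1111001010 = 6
A col c satisfies (970 AND c) == c iff every set bit of c is also set in 970; each of the 6 set bits of 970 can independently be on or off in c.
count = 2^6 = 64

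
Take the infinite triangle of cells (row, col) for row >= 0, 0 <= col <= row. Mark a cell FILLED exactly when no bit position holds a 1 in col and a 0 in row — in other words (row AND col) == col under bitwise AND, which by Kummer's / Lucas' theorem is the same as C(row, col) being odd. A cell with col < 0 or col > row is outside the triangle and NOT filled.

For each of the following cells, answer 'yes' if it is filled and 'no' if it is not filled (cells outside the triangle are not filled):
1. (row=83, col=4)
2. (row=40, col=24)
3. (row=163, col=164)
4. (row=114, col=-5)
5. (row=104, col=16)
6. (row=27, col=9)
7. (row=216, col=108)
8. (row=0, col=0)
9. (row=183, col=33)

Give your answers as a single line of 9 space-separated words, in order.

(83,4): row=0b1010011, col=0b100, row AND col = 0b0 = 0; 0 != 4 -> empty
(40,24): row=0b101000, col=0b11000, row AND col = 0b1000 = 8; 8 != 24 -> empty
(163,164): col outside [0, 163] -> not filled
(114,-5): col outside [0, 114] -> not filled
(104,16): row=0b1101000, col=0b10000, row AND col = 0b0 = 0; 0 != 16 -> empty
(27,9): row=0b11011, col=0b1001, row AND col = 0b1001 = 9; 9 == 9 -> filled
(216,108): row=0b11011000, col=0b1101100, row AND col = 0b1001000 = 72; 72 != 108 -> empty
(0,0): row=0b0, col=0b0, row AND col = 0b0 = 0; 0 == 0 -> filled
(183,33): row=0b10110111, col=0b100001, row AND col = 0b100001 = 33; 33 == 33 -> filled

Answer: no no no no no yes no yes yes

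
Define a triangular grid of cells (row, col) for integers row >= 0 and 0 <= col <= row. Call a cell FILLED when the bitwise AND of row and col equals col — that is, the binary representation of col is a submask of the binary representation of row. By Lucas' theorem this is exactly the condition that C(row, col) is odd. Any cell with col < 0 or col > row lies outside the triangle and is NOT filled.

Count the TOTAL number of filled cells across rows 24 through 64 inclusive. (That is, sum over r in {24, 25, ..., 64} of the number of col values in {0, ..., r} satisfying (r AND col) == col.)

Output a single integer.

Answer: 596

Derivation:
r24=11000 pc2: +4 =4
r25=11001 pc3: +8 =12
r26=11010 pc3: +8 =20
r27=11011 pc4: +16 =36
r28=11100 pc3: +8 =44
r29=11101 pc4: +16 =60
r30=11110 pc4: +16 =76
r31=11111 pc5: +32 =108
r32=100000 pc1: +2 =110
r33=100001 pc2: +4 =114
r34=100010 pc2: +4 =118
r35=100011 pc3: +8 =126
r36=100100 pc2: +4 =130
r37=100101 pc3: +8 =138
r38=100110 pc3: +8 =146
r39=100111 pc4: +16 =162
r40=101000 pc2: +4 =166
r41=101001 pc3: +8 =174
r42=101010 pc3: +8 =182
r43=101011 pc4: +16 =198
r44=101100 pc3: +8 =206
r45=101101 pc4: +16 =222
r46=101110 pc4: +16 =238
r47=101111 pc5: +32 =270
r48=110000 pc2: +4 =274
r49=110001 pc3: +8 =282
r50=110010 pc3: +8 =290
r51=110011 pc4: +16 =306
r52=110100 pc3: +8 =314
r53=110101 pc4: +16 =330
r54=110110 pc4: +16 =346
r55=110111 pc5: +32 =378
r56=111000 pc3: +8 =386
r57=111001 pc4: +16 =402
r58=111010 pc4: +16 =418
r59=111011 pc5: +32 =450
r60=111100 pc4: +16 =466
r61=111101 pc5: +32 =498
r62=111110 pc5: +32 =530
r63=111111 pc6: +64 =594
r64=1000000 pc1: +2 =596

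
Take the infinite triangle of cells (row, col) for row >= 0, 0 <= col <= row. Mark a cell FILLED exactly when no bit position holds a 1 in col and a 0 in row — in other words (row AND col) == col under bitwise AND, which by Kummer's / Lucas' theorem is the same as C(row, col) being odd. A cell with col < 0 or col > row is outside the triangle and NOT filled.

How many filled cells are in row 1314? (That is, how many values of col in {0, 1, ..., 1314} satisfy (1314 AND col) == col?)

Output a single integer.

Answer: 16

Derivation:
1314 in binary = 10100100010
popcount(1314) = number of 1-bits in 10100100010 = 4
A col c satisfies (1314 AND c) == c iff every set bit of c is also set in 1314; each of the 4 set bits of 1314 can independently be on or off in c.
count = 2^4 = 16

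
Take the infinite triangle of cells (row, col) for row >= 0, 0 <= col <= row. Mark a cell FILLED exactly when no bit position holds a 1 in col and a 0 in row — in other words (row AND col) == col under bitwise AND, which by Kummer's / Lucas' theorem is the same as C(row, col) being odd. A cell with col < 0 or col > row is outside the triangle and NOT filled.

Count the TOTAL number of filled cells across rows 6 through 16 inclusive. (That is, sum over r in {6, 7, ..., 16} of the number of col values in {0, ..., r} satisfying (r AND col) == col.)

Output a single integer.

r6=110 pc2: +4 =4
r7=111 pc3: +8 =12
r8=1000 pc1: +2 =14
r9=1001 pc2: +4 =18
r10=1010 pc2: +4 =22
r11=1011 pc3: +8 =30
r12=1100 pc2: +4 =34
r13=1101 pc3: +8 =42
r14=1110 pc3: +8 =50
r15=1111 pc4: +16 =66
r16=10000 pc1: +2 =68

Answer: 68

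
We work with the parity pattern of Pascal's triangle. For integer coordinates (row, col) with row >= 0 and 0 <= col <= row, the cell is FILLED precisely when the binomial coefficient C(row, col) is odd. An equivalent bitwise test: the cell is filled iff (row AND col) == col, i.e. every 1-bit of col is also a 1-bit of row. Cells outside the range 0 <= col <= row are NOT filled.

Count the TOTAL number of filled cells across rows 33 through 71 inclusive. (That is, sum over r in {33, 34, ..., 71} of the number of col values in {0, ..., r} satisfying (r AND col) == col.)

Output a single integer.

Answer: 538

Derivation:
r33=100001 pc2: +4 =4
r34=100010 pc2: +4 =8
r35=100011 pc3: +8 =16
r36=100100 pc2: +4 =20
r37=100101 pc3: +8 =28
r38=100110 pc3: +8 =36
r39=100111 pc4: +16 =52
r40=101000 pc2: +4 =56
r41=101001 pc3: +8 =64
r42=101010 pc3: +8 =72
r43=101011 pc4: +16 =88
r44=101100 pc3: +8 =96
r45=101101 pc4: +16 =112
r46=101110 pc4: +16 =128
r47=101111 pc5: +32 =160
r48=110000 pc2: +4 =164
r49=110001 pc3: +8 =172
r50=110010 pc3: +8 =180
r51=110011 pc4: +16 =196
r52=110100 pc3: +8 =204
r53=110101 pc4: +16 =220
r54=110110 pc4: +16 =236
r55=110111 pc5: +32 =268
r56=111000 pc3: +8 =276
r57=111001 pc4: +16 =292
r58=111010 pc4: +16 =308
r59=111011 pc5: +32 =340
r60=111100 pc4: +16 =356
r61=111101 pc5: +32 =388
r62=111110 pc5: +32 =420
r63=111111 pc6: +64 =484
r64=1000000 pc1: +2 =486
r65=1000001 pc2: +4 =490
r66=1000010 pc2: +4 =494
r67=1000011 pc3: +8 =502
r68=1000100 pc2: +4 =506
r69=1000101 pc3: +8 =514
r70=1000110 pc3: +8 =522
r71=1000111 pc4: +16 =538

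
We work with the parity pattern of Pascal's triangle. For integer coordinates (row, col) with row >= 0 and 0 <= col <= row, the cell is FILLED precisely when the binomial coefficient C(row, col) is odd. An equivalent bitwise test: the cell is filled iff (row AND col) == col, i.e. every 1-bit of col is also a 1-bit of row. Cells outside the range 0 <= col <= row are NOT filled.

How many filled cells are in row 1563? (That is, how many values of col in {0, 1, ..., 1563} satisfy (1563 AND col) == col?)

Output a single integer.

Answer: 64

Derivation:
1563 in binary = 11000011011
popcount(1563) = number of 1-bits in 11000011011 = 6
A col c satisfies (1563 AND c) == c iff every set bit of c is also set in 1563; each of the 6 set bits of 1563 can independently be on or off in c.
count = 2^6 = 64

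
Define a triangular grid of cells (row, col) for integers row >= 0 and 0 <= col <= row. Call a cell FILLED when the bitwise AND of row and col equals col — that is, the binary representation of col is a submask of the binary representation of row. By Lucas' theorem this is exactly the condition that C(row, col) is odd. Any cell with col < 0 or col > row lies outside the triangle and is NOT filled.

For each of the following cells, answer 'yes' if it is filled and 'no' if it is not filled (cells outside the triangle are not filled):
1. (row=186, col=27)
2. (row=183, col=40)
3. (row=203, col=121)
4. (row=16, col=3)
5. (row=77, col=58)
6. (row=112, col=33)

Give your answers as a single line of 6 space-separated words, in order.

(186,27): row=0b10111010, col=0b11011, row AND col = 0b11010 = 26; 26 != 27 -> empty
(183,40): row=0b10110111, col=0b101000, row AND col = 0b100000 = 32; 32 != 40 -> empty
(203,121): row=0b11001011, col=0b1111001, row AND col = 0b1001001 = 73; 73 != 121 -> empty
(16,3): row=0b10000, col=0b11, row AND col = 0b0 = 0; 0 != 3 -> empty
(77,58): row=0b1001101, col=0b111010, row AND col = 0b1000 = 8; 8 != 58 -> empty
(112,33): row=0b1110000, col=0b100001, row AND col = 0b100000 = 32; 32 != 33 -> empty

Answer: no no no no no no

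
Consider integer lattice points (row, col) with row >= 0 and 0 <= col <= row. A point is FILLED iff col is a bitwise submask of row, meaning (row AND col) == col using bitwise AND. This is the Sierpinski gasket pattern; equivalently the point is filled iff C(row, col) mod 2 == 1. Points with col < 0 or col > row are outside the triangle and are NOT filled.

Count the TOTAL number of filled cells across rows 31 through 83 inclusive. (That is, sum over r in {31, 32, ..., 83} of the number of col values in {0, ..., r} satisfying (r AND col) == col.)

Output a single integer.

r31=11111 pc5: +32 =32
r32=100000 pc1: +2 =34
r33=100001 pc2: +4 =38
r34=100010 pc2: +4 =42
r35=100011 pc3: +8 =50
r36=100100 pc2: +4 =54
r37=100101 pc3: +8 =62
r38=100110 pc3: +8 =70
r39=100111 pc4: +16 =86
r40=101000 pc2: +4 =90
r41=101001 pc3: +8 =98
r42=101010 pc3: +8 =106
r43=101011 pc4: +16 =122
r44=101100 pc3: +8 =130
r45=101101 pc4: +16 =146
r46=101110 pc4: +16 =162
r47=101111 pc5: +32 =194
r48=110000 pc2: +4 =198
r49=110001 pc3: +8 =206
r50=110010 pc3: +8 =214
r51=110011 pc4: +16 =230
r52=110100 pc3: +8 =238
r53=110101 pc4: +16 =254
r54=110110 pc4: +16 =270
r55=110111 pc5: +32 =302
r56=111000 pc3: +8 =310
r57=111001 pc4: +16 =326
r58=111010 pc4: +16 =342
r59=111011 pc5: +32 =374
r60=111100 pc4: +16 =390
r61=111101 pc5: +32 =422
r62=111110 pc5: +32 =454
r63=111111 pc6: +64 =518
r64=1000000 pc1: +2 =520
r65=1000001 pc2: +4 =524
r66=1000010 pc2: +4 =528
r67=1000011 pc3: +8 =536
r68=1000100 pc2: +4 =540
r69=1000101 pc3: +8 =548
r70=1000110 pc3: +8 =556
r71=1000111 pc4: +16 =572
r72=1001000 pc2: +4 =576
r73=1001001 pc3: +8 =584
r74=1001010 pc3: +8 =592
r75=1001011 pc4: +16 =608
r76=1001100 pc3: +8 =616
r77=1001101 pc4: +16 =632
r78=1001110 pc4: +16 =648
r79=1001111 pc5: +32 =680
r80=1010000 pc2: +4 =684
r81=1010001 pc3: +8 =692
r82=1010010 pc3: +8 =700
r83=1010011 pc4: +16 =716

Answer: 716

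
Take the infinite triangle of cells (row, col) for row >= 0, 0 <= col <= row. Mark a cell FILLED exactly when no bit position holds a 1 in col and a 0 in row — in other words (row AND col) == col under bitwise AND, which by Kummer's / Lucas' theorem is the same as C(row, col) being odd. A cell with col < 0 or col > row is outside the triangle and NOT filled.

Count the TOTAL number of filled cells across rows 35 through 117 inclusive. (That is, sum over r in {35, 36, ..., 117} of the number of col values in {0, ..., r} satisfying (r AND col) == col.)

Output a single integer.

Answer: 1406

Derivation:
r35=100011 pc3: +8 =8
r36=100100 pc2: +4 =12
r37=100101 pc3: +8 =20
r38=100110 pc3: +8 =28
r39=100111 pc4: +16 =44
r40=101000 pc2: +4 =48
r41=101001 pc3: +8 =56
r42=101010 pc3: +8 =64
r43=101011 pc4: +16 =80
r44=101100 pc3: +8 =88
r45=101101 pc4: +16 =104
r46=101110 pc4: +16 =120
r47=101111 pc5: +32 =152
r48=110000 pc2: +4 =156
r49=110001 pc3: +8 =164
r50=110010 pc3: +8 =172
r51=110011 pc4: +16 =188
r52=110100 pc3: +8 =196
r53=110101 pc4: +16 =212
r54=110110 pc4: +16 =228
r55=110111 pc5: +32 =260
r56=111000 pc3: +8 =268
r57=111001 pc4: +16 =284
r58=111010 pc4: +16 =300
r59=111011 pc5: +32 =332
r60=111100 pc4: +16 =348
r61=111101 pc5: +32 =380
r62=111110 pc5: +32 =412
r63=111111 pc6: +64 =476
r64=1000000 pc1: +2 =478
r65=1000001 pc2: +4 =482
r66=1000010 pc2: +4 =486
r67=1000011 pc3: +8 =494
r68=1000100 pc2: +4 =498
r69=1000101 pc3: +8 =506
r70=1000110 pc3: +8 =514
r71=1000111 pc4: +16 =530
r72=1001000 pc2: +4 =534
r73=1001001 pc3: +8 =542
r74=1001010 pc3: +8 =550
r75=1001011 pc4: +16 =566
r76=1001100 pc3: +8 =574
r77=1001101 pc4: +16 =590
r78=1001110 pc4: +16 =606
r79=1001111 pc5: +32 =638
r80=1010000 pc2: +4 =642
r81=1010001 pc3: +8 =650
r82=1010010 pc3: +8 =658
r83=1010011 pc4: +16 =674
r84=1010100 pc3: +8 =682
r85=1010101 pc4: +16 =698
r86=1010110 pc4: +16 =714
r87=1010111 pc5: +32 =746
r88=1011000 pc3: +8 =754
r89=1011001 pc4: +16 =770
r90=1011010 pc4: +16 =786
r91=1011011 pc5: +32 =818
r92=1011100 pc4: +16 =834
r93=1011101 pc5: +32 =866
r94=1011110 pc5: +32 =898
r95=1011111 pc6: +64 =962
r96=1100000 pc2: +4 =966
r97=1100001 pc3: +8 =974
r98=1100010 pc3: +8 =982
r99=1100011 pc4: +16 =998
r100=1100100 pc3: +8 =1006
r101=1100101 pc4: +16 =1022
r102=1100110 pc4: +16 =1038
r103=1100111 pc5: +32 =1070
r104=1101000 pc3: +8 =1078
r105=1101001 pc4: +16 =1094
r106=1101010 pc4: +16 =1110
r107=1101011 pc5: +32 =1142
r108=1101100 pc4: +16 =1158
r109=1101101 pc5: +32 =1190
r110=1101110 pc5: +32 =1222
r111=1101111 pc6: +64 =1286
r112=1110000 pc3: +8 =1294
r113=1110001 pc4: +16 =1310
r114=1110010 pc4: +16 =1326
r115=1110011 pc5: +32 =1358
r116=1110100 pc4: +16 =1374
r117=1110101 pc5: +32 =1406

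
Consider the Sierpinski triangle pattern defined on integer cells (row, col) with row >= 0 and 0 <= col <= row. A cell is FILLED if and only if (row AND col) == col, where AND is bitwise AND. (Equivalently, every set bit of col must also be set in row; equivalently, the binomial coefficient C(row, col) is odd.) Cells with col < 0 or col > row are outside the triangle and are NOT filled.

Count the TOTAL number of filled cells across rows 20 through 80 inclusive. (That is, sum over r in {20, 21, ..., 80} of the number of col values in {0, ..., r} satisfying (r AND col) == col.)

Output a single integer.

Answer: 796

Derivation:
r20=10100 pc2: +4 =4
r21=10101 pc3: +8 =12
r22=10110 pc3: +8 =20
r23=10111 pc4: +16 =36
r24=11000 pc2: +4 =40
r25=11001 pc3: +8 =48
r26=11010 pc3: +8 =56
r27=11011 pc4: +16 =72
r28=11100 pc3: +8 =80
r29=11101 pc4: +16 =96
r30=11110 pc4: +16 =112
r31=11111 pc5: +32 =144
r32=100000 pc1: +2 =146
r33=100001 pc2: +4 =150
r34=100010 pc2: +4 =154
r35=100011 pc3: +8 =162
r36=100100 pc2: +4 =166
r37=100101 pc3: +8 =174
r38=100110 pc3: +8 =182
r39=100111 pc4: +16 =198
r40=101000 pc2: +4 =202
r41=101001 pc3: +8 =210
r42=101010 pc3: +8 =218
r43=101011 pc4: +16 =234
r44=101100 pc3: +8 =242
r45=101101 pc4: +16 =258
r46=101110 pc4: +16 =274
r47=101111 pc5: +32 =306
r48=110000 pc2: +4 =310
r49=110001 pc3: +8 =318
r50=110010 pc3: +8 =326
r51=110011 pc4: +16 =342
r52=110100 pc3: +8 =350
r53=110101 pc4: +16 =366
r54=110110 pc4: +16 =382
r55=110111 pc5: +32 =414
r56=111000 pc3: +8 =422
r57=111001 pc4: +16 =438
r58=111010 pc4: +16 =454
r59=111011 pc5: +32 =486
r60=111100 pc4: +16 =502
r61=111101 pc5: +32 =534
r62=111110 pc5: +32 =566
r63=111111 pc6: +64 =630
r64=1000000 pc1: +2 =632
r65=1000001 pc2: +4 =636
r66=1000010 pc2: +4 =640
r67=1000011 pc3: +8 =648
r68=1000100 pc2: +4 =652
r69=1000101 pc3: +8 =660
r70=1000110 pc3: +8 =668
r71=1000111 pc4: +16 =684
r72=1001000 pc2: +4 =688
r73=1001001 pc3: +8 =696
r74=1001010 pc3: +8 =704
r75=1001011 pc4: +16 =720
r76=1001100 pc3: +8 =728
r77=1001101 pc4: +16 =744
r78=1001110 pc4: +16 =760
r79=1001111 pc5: +32 =792
r80=1010000 pc2: +4 =796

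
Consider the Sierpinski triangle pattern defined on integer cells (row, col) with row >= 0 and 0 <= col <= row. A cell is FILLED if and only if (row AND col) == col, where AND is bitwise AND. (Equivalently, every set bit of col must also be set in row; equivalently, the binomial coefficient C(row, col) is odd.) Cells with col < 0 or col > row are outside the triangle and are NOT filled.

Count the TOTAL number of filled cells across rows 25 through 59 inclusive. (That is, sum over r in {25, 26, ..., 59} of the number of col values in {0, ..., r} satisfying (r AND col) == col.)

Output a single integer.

r25=11001 pc3: +8 =8
r26=11010 pc3: +8 =16
r27=11011 pc4: +16 =32
r28=11100 pc3: +8 =40
r29=11101 pc4: +16 =56
r30=11110 pc4: +16 =72
r31=11111 pc5: +32 =104
r32=100000 pc1: +2 =106
r33=100001 pc2: +4 =110
r34=100010 pc2: +4 =114
r35=100011 pc3: +8 =122
r36=100100 pc2: +4 =126
r37=100101 pc3: +8 =134
r38=100110 pc3: +8 =142
r39=100111 pc4: +16 =158
r40=101000 pc2: +4 =162
r41=101001 pc3: +8 =170
r42=101010 pc3: +8 =178
r43=101011 pc4: +16 =194
r44=101100 pc3: +8 =202
r45=101101 pc4: +16 =218
r46=101110 pc4: +16 =234
r47=101111 pc5: +32 =266
r48=110000 pc2: +4 =270
r49=110001 pc3: +8 =278
r50=110010 pc3: +8 =286
r51=110011 pc4: +16 =302
r52=110100 pc3: +8 =310
r53=110101 pc4: +16 =326
r54=110110 pc4: +16 =342
r55=110111 pc5: +32 =374
r56=111000 pc3: +8 =382
r57=111001 pc4: +16 =398
r58=111010 pc4: +16 =414
r59=111011 pc5: +32 =446

Answer: 446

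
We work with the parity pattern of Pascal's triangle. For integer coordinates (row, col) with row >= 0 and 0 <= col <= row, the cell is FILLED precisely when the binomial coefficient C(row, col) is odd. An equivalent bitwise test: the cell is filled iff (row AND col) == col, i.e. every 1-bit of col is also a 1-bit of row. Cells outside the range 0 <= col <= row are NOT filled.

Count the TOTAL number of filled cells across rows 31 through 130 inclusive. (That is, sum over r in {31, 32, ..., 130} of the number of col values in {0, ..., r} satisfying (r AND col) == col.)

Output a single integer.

r31=11111 pc5: +32 =32
r32=100000 pc1: +2 =34
r33=100001 pc2: +4 =38
r34=100010 pc2: +4 =42
r35=100011 pc3: +8 =50
r36=100100 pc2: +4 =54
r37=100101 pc3: +8 =62
r38=100110 pc3: +8 =70
r39=100111 pc4: +16 =86
r40=101000 pc2: +4 =90
r41=101001 pc3: +8 =98
r42=101010 pc3: +8 =106
r43=101011 pc4: +16 =122
r44=101100 pc3: +8 =130
r45=101101 pc4: +16 =146
r46=101110 pc4: +16 =162
r47=101111 pc5: +32 =194
r48=110000 pc2: +4 =198
r49=110001 pc3: +8 =206
r50=110010 pc3: +8 =214
r51=110011 pc4: +16 =230
r52=110100 pc3: +8 =238
r53=110101 pc4: +16 =254
r54=110110 pc4: +16 =270
r55=110111 pc5: +32 =302
r56=111000 pc3: +8 =310
r57=111001 pc4: +16 =326
r58=111010 pc4: +16 =342
r59=111011 pc5: +32 =374
r60=111100 pc4: +16 =390
r61=111101 pc5: +32 =422
r62=111110 pc5: +32 =454
r63=111111 pc6: +64 =518
r64=1000000 pc1: +2 =520
r65=1000001 pc2: +4 =524
r66=1000010 pc2: +4 =528
r67=1000011 pc3: +8 =536
r68=1000100 pc2: +4 =540
r69=1000101 pc3: +8 =548
r70=1000110 pc3: +8 =556
r71=1000111 pc4: +16 =572
r72=1001000 pc2: +4 =576
r73=1001001 pc3: +8 =584
r74=1001010 pc3: +8 =592
r75=1001011 pc4: +16 =608
r76=1001100 pc3: +8 =616
r77=1001101 pc4: +16 =632
r78=1001110 pc4: +16 =648
r79=1001111 pc5: +32 =680
r80=1010000 pc2: +4 =684
r81=1010001 pc3: +8 =692
r82=1010010 pc3: +8 =700
r83=1010011 pc4: +16 =716
r84=1010100 pc3: +8 =724
r85=1010101 pc4: +16 =740
r86=1010110 pc4: +16 =756
r87=1010111 pc5: +32 =788
r88=1011000 pc3: +8 =796
r89=1011001 pc4: +16 =812
r90=1011010 pc4: +16 =828
r91=1011011 pc5: +32 =860
r92=1011100 pc4: +16 =876
r93=1011101 pc5: +32 =908
r94=1011110 pc5: +32 =940
r95=1011111 pc6: +64 =1004
r96=1100000 pc2: +4 =1008
r97=1100001 pc3: +8 =1016
r98=1100010 pc3: +8 =1024
r99=1100011 pc4: +16 =1040
r100=1100100 pc3: +8 =1048
r101=1100101 pc4: +16 =1064
r102=1100110 pc4: +16 =1080
r103=1100111 pc5: +32 =1112
r104=1101000 pc3: +8 =1120
r105=1101001 pc4: +16 =1136
r106=1101010 pc4: +16 =1152
r107=1101011 pc5: +32 =1184
r108=1101100 pc4: +16 =1200
r109=1101101 pc5: +32 =1232
r110=1101110 pc5: +32 =1264
r111=1101111 pc6: +64 =1328
r112=1110000 pc3: +8 =1336
r113=1110001 pc4: +16 =1352
r114=1110010 pc4: +16 =1368
r115=1110011 pc5: +32 =1400
r116=1110100 pc4: +16 =1416
r117=1110101 pc5: +32 =1448
r118=1110110 pc5: +32 =1480
r119=1110111 pc6: +64 =1544
r120=1111000 pc4: +16 =1560
r121=1111001 pc5: +32 =1592
r122=1111010 pc5: +32 =1624
r123=1111011 pc6: +64 =1688
r124=1111100 pc5: +32 =1720
r125=1111101 pc6: +64 =1784
r126=1111110 pc6: +64 =1848
r127=1111111 pc7: +128 =1976
r128=10000000 pc1: +2 =1978
r129=10000001 pc2: +4 =1982
r130=10000010 pc2: +4 =1986

Answer: 1986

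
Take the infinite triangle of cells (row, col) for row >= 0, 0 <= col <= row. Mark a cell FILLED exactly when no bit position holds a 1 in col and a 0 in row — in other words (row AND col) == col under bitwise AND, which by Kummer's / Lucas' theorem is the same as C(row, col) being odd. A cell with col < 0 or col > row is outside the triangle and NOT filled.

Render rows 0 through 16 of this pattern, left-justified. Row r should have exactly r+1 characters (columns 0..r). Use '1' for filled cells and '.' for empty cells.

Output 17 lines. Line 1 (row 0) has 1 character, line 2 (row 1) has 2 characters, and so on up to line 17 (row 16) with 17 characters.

r0=0: 1
r1=1: 11
r2=10: 1.1
r3=11: 1111
r4=100: 1...1
r5=101: 11..11
r6=110: 1.1.1.1
r7=111: 11111111
r8=1000: 1.......1
r9=1001: 11......11
r10=1010: 1.1.....1.1
r11=1011: 1111....1111
r12=1100: 1...1...1...1
r13=1101: 11..11..11..11
r14=1110: 1.1.1.1.1.1.1.1
r15=1111: 1111111111111111
r16=10000: 1...............1

Answer: 1
11
1.1
1111
1...1
11..11
1.1.1.1
11111111
1.......1
11......11
1.1.....1.1
1111....1111
1...1...1...1
11..11..11..11
1.1.1.1.1.1.1.1
1111111111111111
1...............1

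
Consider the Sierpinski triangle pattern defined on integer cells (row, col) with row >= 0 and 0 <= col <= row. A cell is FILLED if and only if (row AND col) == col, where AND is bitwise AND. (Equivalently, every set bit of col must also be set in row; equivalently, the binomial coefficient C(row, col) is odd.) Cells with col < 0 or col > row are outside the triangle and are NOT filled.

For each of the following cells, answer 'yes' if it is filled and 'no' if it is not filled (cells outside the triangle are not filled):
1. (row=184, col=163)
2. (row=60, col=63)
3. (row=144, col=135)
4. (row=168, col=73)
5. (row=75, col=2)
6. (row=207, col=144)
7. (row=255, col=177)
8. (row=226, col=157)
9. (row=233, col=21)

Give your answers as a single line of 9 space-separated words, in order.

Answer: no no no no yes no yes no no

Derivation:
(184,163): row=0b10111000, col=0b10100011, row AND col = 0b10100000 = 160; 160 != 163 -> empty
(60,63): col outside [0, 60] -> not filled
(144,135): row=0b10010000, col=0b10000111, row AND col = 0b10000000 = 128; 128 != 135 -> empty
(168,73): row=0b10101000, col=0b1001001, row AND col = 0b1000 = 8; 8 != 73 -> empty
(75,2): row=0b1001011, col=0b10, row AND col = 0b10 = 2; 2 == 2 -> filled
(207,144): row=0b11001111, col=0b10010000, row AND col = 0b10000000 = 128; 128 != 144 -> empty
(255,177): row=0b11111111, col=0b10110001, row AND col = 0b10110001 = 177; 177 == 177 -> filled
(226,157): row=0b11100010, col=0b10011101, row AND col = 0b10000000 = 128; 128 != 157 -> empty
(233,21): row=0b11101001, col=0b10101, row AND col = 0b1 = 1; 1 != 21 -> empty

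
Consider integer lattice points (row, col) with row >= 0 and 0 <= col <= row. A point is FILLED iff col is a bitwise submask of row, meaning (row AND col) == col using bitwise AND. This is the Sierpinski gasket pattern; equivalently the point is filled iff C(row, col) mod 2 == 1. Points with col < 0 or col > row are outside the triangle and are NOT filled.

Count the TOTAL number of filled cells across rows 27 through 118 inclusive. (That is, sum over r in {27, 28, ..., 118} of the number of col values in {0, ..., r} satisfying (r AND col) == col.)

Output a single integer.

r27=11011 pc4: +16 =16
r28=11100 pc3: +8 =24
r29=11101 pc4: +16 =40
r30=11110 pc4: +16 =56
r31=11111 pc5: +32 =88
r32=100000 pc1: +2 =90
r33=100001 pc2: +4 =94
r34=100010 pc2: +4 =98
r35=100011 pc3: +8 =106
r36=100100 pc2: +4 =110
r37=100101 pc3: +8 =118
r38=100110 pc3: +8 =126
r39=100111 pc4: +16 =142
r40=101000 pc2: +4 =146
r41=101001 pc3: +8 =154
r42=101010 pc3: +8 =162
r43=101011 pc4: +16 =178
r44=101100 pc3: +8 =186
r45=101101 pc4: +16 =202
r46=101110 pc4: +16 =218
r47=101111 pc5: +32 =250
r48=110000 pc2: +4 =254
r49=110001 pc3: +8 =262
r50=110010 pc3: +8 =270
r51=110011 pc4: +16 =286
r52=110100 pc3: +8 =294
r53=110101 pc4: +16 =310
r54=110110 pc4: +16 =326
r55=110111 pc5: +32 =358
r56=111000 pc3: +8 =366
r57=111001 pc4: +16 =382
r58=111010 pc4: +16 =398
r59=111011 pc5: +32 =430
r60=111100 pc4: +16 =446
r61=111101 pc5: +32 =478
r62=111110 pc5: +32 =510
r63=111111 pc6: +64 =574
r64=1000000 pc1: +2 =576
r65=1000001 pc2: +4 =580
r66=1000010 pc2: +4 =584
r67=1000011 pc3: +8 =592
r68=1000100 pc2: +4 =596
r69=1000101 pc3: +8 =604
r70=1000110 pc3: +8 =612
r71=1000111 pc4: +16 =628
r72=1001000 pc2: +4 =632
r73=1001001 pc3: +8 =640
r74=1001010 pc3: +8 =648
r75=1001011 pc4: +16 =664
r76=1001100 pc3: +8 =672
r77=1001101 pc4: +16 =688
r78=1001110 pc4: +16 =704
r79=1001111 pc5: +32 =736
r80=1010000 pc2: +4 =740
r81=1010001 pc3: +8 =748
r82=1010010 pc3: +8 =756
r83=1010011 pc4: +16 =772
r84=1010100 pc3: +8 =780
r85=1010101 pc4: +16 =796
r86=1010110 pc4: +16 =812
r87=1010111 pc5: +32 =844
r88=1011000 pc3: +8 =852
r89=1011001 pc4: +16 =868
r90=1011010 pc4: +16 =884
r91=1011011 pc5: +32 =916
r92=1011100 pc4: +16 =932
r93=1011101 pc5: +32 =964
r94=1011110 pc5: +32 =996
r95=1011111 pc6: +64 =1060
r96=1100000 pc2: +4 =1064
r97=1100001 pc3: +8 =1072
r98=1100010 pc3: +8 =1080
r99=1100011 pc4: +16 =1096
r100=1100100 pc3: +8 =1104
r101=1100101 pc4: +16 =1120
r102=1100110 pc4: +16 =1136
r103=1100111 pc5: +32 =1168
r104=1101000 pc3: +8 =1176
r105=1101001 pc4: +16 =1192
r106=1101010 pc4: +16 =1208
r107=1101011 pc5: +32 =1240
r108=1101100 pc4: +16 =1256
r109=1101101 pc5: +32 =1288
r110=1101110 pc5: +32 =1320
r111=1101111 pc6: +64 =1384
r112=1110000 pc3: +8 =1392
r113=1110001 pc4: +16 =1408
r114=1110010 pc4: +16 =1424
r115=1110011 pc5: +32 =1456
r116=1110100 pc4: +16 =1472
r117=1110101 pc5: +32 =1504
r118=1110110 pc5: +32 =1536

Answer: 1536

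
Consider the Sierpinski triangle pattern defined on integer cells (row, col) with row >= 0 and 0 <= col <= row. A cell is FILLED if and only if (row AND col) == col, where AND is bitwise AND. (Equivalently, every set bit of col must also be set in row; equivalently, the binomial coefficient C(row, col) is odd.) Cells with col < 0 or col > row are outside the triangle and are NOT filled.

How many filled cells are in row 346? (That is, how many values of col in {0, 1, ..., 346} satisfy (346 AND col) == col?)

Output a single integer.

Answer: 32

Derivation:
346 in binary = 101011010
popcount(346) = number of 1-bits in 101011010 = 5
A col c satisfies (346 AND c) == c iff every set bit of c is also set in 346; each of the 5 set bits of 346 can independently be on or off in c.
count = 2^5 = 32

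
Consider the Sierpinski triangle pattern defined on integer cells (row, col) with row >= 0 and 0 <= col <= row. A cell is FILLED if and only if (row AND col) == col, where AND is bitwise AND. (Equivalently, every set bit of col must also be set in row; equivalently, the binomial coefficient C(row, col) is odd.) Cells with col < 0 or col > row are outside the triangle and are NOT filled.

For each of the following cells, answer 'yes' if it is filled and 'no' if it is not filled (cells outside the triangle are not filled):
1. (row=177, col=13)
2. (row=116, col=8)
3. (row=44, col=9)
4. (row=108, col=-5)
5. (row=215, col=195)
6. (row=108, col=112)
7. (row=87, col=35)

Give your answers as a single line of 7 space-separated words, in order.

(177,13): row=0b10110001, col=0b1101, row AND col = 0b1 = 1; 1 != 13 -> empty
(116,8): row=0b1110100, col=0b1000, row AND col = 0b0 = 0; 0 != 8 -> empty
(44,9): row=0b101100, col=0b1001, row AND col = 0b1000 = 8; 8 != 9 -> empty
(108,-5): col outside [0, 108] -> not filled
(215,195): row=0b11010111, col=0b11000011, row AND col = 0b11000011 = 195; 195 == 195 -> filled
(108,112): col outside [0, 108] -> not filled
(87,35): row=0b1010111, col=0b100011, row AND col = 0b11 = 3; 3 != 35 -> empty

Answer: no no no no yes no no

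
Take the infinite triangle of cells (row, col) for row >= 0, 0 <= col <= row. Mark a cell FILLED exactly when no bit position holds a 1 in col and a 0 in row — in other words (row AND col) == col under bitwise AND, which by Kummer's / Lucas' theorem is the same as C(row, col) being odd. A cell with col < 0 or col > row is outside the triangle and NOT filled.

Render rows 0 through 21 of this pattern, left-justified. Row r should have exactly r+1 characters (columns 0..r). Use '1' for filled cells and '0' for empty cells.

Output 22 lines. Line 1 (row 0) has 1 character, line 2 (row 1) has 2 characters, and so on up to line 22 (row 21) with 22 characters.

r0=0: 1
r1=1: 11
r2=10: 101
r3=11: 1111
r4=100: 10001
r5=101: 110011
r6=110: 1010101
r7=111: 11111111
r8=1000: 100000001
r9=1001: 1100000011
r10=1010: 10100000101
r11=1011: 111100001111
r12=1100: 1000100010001
r13=1101: 11001100110011
r14=1110: 101010101010101
r15=1111: 1111111111111111
r16=10000: 10000000000000001
r17=10001: 110000000000000011
r18=10010: 1010000000000000101
r19=10011: 11110000000000001111
r20=10100: 100010000000000010001
r21=10101: 1100110000000000110011

Answer: 1
11
101
1111
10001
110011
1010101
11111111
100000001
1100000011
10100000101
111100001111
1000100010001
11001100110011
101010101010101
1111111111111111
10000000000000001
110000000000000011
1010000000000000101
11110000000000001111
100010000000000010001
1100110000000000110011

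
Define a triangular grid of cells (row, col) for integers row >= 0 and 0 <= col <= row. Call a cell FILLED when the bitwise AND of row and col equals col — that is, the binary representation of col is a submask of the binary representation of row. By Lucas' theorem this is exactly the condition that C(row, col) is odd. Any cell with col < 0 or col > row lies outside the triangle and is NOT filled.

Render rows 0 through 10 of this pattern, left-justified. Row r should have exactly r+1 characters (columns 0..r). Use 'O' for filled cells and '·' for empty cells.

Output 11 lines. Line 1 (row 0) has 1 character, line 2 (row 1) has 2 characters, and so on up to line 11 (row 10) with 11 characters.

Answer: O
OO
O·O
OOOO
O···O
OO··OO
O·O·O·O
OOOOOOOO
O·······O
OO······OO
O·O·····O·O

Derivation:
r0=0: O
r1=1: OO
r2=10: O·O
r3=11: OOOO
r4=100: O···O
r5=101: OO··OO
r6=110: O·O·O·O
r7=111: OOOOOOOO
r8=1000: O·······O
r9=1001: OO······OO
r10=1010: O·O·····O·O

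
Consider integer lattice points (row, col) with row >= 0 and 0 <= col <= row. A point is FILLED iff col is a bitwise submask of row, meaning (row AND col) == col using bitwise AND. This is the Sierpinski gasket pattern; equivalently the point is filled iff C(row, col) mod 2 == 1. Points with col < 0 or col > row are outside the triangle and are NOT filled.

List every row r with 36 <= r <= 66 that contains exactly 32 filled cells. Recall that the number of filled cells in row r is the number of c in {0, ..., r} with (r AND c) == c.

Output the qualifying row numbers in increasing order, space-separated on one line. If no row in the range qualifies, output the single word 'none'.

Row r has 2^popcount(r) filled cells, so we need popcount(r) = log2(32) = 5.
Scan r = 36..66 and keep those with exactly 5 one-bits:
r=36=100100 popcount=2 -> skip
r=37=100101 popcount=3 -> skip
r=38=100110 popcount=3 -> skip
r=39=100111 popcount=4 -> skip
r=40=101000 popcount=2 -> skip
r=41=101001 popcount=3 -> skip
r=42=101010 popcount=3 -> skip
r=43=101011 popcount=4 -> skip
r=44=101100 popcount=3 -> skip
r=45=101101 popcount=4 -> skip
r=46=101110 popcount=4 -> skip
r=47=101111 popcount=5 -> KEEP
r=48=110000 popcount=2 -> skip
r=49=110001 popcount=3 -> skip
r=50=110010 popcount=3 -> skip
r=51=110011 popcount=4 -> skip
r=52=110100 popcount=3 -> skip
r=53=110101 popcount=4 -> skip
r=54=110110 popcount=4 -> skip
r=55=110111 popcount=5 -> KEEP
r=56=111000 popcount=3 -> skip
r=57=111001 popcount=4 -> skip
r=58=111010 popcount=4 -> skip
r=59=111011 popcount=5 -> KEEP
r=60=111100 popcount=4 -> skip
r=61=111101 popcount=5 -> KEEP
r=62=111110 popcount=5 -> KEEP
r=63=111111 popcount=6 -> skip
r=64=1000000 popcount=1 -> skip
r=65=1000001 popcount=2 -> skip
r=66=1000010 popcount=2 -> skip
Kept rows: 47 55 59 61 62

Answer: 47 55 59 61 62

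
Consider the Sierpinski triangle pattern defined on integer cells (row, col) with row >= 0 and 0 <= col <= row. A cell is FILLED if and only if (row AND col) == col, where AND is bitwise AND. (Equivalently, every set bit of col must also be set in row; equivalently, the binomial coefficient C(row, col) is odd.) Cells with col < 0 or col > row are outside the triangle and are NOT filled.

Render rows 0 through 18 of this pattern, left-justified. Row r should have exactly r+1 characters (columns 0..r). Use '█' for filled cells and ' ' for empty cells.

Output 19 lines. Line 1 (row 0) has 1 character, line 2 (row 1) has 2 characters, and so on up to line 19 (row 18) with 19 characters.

Answer: █
██
█ █
████
█   █
██  ██
█ █ █ █
████████
█       █
██      ██
█ █     █ █
████    ████
█   █   █   █
██  ██  ██  ██
█ █ █ █ █ █ █ █
████████████████
█               █
██              ██
█ █             █ █

Derivation:
r0=0: █
r1=1: ██
r2=10: █ █
r3=11: ████
r4=100: █   █
r5=101: ██  ██
r6=110: █ █ █ █
r7=111: ████████
r8=1000: █       █
r9=1001: ██      ██
r10=1010: █ █     █ █
r11=1011: ████    ████
r12=1100: █   █   █   █
r13=1101: ██  ██  ██  ██
r14=1110: █ █ █ █ █ █ █ █
r15=1111: ████████████████
r16=10000: █               █
r17=10001: ██              ██
r18=10010: █ █             █ █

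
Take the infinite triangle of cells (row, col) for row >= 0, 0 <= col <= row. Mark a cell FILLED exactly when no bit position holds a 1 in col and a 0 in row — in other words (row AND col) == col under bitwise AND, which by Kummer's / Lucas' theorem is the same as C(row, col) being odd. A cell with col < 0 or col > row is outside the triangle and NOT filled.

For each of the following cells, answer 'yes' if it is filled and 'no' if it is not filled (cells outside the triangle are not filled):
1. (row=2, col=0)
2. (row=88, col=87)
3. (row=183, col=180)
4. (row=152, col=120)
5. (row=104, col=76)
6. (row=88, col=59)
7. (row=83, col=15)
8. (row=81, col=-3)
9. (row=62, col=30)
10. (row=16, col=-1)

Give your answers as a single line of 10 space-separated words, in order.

Answer: yes no yes no no no no no yes no

Derivation:
(2,0): row=0b10, col=0b0, row AND col = 0b0 = 0; 0 == 0 -> filled
(88,87): row=0b1011000, col=0b1010111, row AND col = 0b1010000 = 80; 80 != 87 -> empty
(183,180): row=0b10110111, col=0b10110100, row AND col = 0b10110100 = 180; 180 == 180 -> filled
(152,120): row=0b10011000, col=0b1111000, row AND col = 0b11000 = 24; 24 != 120 -> empty
(104,76): row=0b1101000, col=0b1001100, row AND col = 0b1001000 = 72; 72 != 76 -> empty
(88,59): row=0b1011000, col=0b111011, row AND col = 0b11000 = 24; 24 != 59 -> empty
(83,15): row=0b1010011, col=0b1111, row AND col = 0b11 = 3; 3 != 15 -> empty
(81,-3): col outside [0, 81] -> not filled
(62,30): row=0b111110, col=0b11110, row AND col = 0b11110 = 30; 30 == 30 -> filled
(16,-1): col outside [0, 16] -> not filled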